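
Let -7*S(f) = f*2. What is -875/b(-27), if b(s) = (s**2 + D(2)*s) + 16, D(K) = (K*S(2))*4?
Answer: -6125/6079 ≈ -1.0076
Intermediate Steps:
S(f) = -2*f/7 (S(f) = -f*2/7 = -2*f/7)
D(K) = -16*K/7 (D(K) = (K*(-2/7*2))*4 = (K*(-4/7))*4 = -4*K/7*4 = -16*K/7)
b(s) = 16 + s**2 - 32*s/7 (b(s) = (s**2 + (-16/7*2)*s) + 16 = (s**2 - 32*s/7) + 16 = 16 + s**2 - 32*s/7)
-875/b(-27) = -875/(16 + (-27)**2 - 32/7*(-27)) = -875/(16 + 729 + 864/7) = -875/6079/7 = -875*7/6079 = -6125/6079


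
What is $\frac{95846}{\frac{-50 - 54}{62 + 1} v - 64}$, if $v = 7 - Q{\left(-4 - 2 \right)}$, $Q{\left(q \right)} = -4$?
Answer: $- \frac{3019149}{2588} \approx -1166.6$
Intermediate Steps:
$v = 11$ ($v = 7 - -4 = 7 + 4 = 11$)
$\frac{95846}{\frac{-50 - 54}{62 + 1} v - 64} = \frac{95846}{\frac{-50 - 54}{62 + 1} \cdot 11 - 64} = \frac{95846}{- \frac{104}{63} \cdot 11 - 64} = \frac{95846}{\left(-104\right) \frac{1}{63} \cdot 11 - 64} = \frac{95846}{\left(- \frac{104}{63}\right) 11 - 64} = \frac{95846}{- \frac{1144}{63} - 64} = \frac{95846}{- \frac{5176}{63}} = 95846 \left(- \frac{63}{5176}\right) = - \frac{3019149}{2588}$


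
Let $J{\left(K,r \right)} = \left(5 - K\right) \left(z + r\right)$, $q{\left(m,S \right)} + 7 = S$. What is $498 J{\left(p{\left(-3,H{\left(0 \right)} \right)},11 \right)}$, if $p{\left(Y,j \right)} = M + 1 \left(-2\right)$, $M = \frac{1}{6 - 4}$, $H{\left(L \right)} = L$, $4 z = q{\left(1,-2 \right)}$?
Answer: $\frac{113295}{4} \approx 28324.0$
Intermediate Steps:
$q{\left(m,S \right)} = -7 + S$
$z = - \frac{9}{4}$ ($z = \frac{-7 - 2}{4} = \frac{1}{4} \left(-9\right) = - \frac{9}{4} \approx -2.25$)
$M = \frac{1}{2} \approx 0.5$
$p{\left(Y,j \right)} = - \frac{3}{2}$ ($p{\left(Y,j \right)} = \frac{1}{2} + 1 \left(-2\right) = \frac{1}{2} - 2 = - \frac{3}{2}$)
$J{\left(K,r \right)} = \left(5 - K\right) \left(- \frac{9}{4} + r\right)$
$498 J{\left(p{\left(-3,H{\left(0 \right)} \right)},11 \right)} = 498 \left(- \frac{45}{4} + 5 \cdot 11 + \frac{9}{4} \left(- \frac{3}{2}\right) - \left(- \frac{3}{2}\right) 11\right) = 498 \left(- \frac{45}{4} + 55 - \frac{27}{8} + \frac{33}{2}\right) = 498 \cdot \frac{455}{8} = \frac{113295}{4}$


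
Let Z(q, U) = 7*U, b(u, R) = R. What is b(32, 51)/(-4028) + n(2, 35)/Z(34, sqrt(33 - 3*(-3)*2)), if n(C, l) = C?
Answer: -51/4028 + 2*sqrt(51)/357 ≈ 0.027347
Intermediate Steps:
b(32, 51)/(-4028) + n(2, 35)/Z(34, sqrt(33 - 3*(-3)*2)) = 51/(-4028) + 2/((7*sqrt(33 - 3*(-3)*2))) = 51*(-1/4028) + 2/((7*sqrt(33 + 9*2))) = -51/4028 + 2/((7*sqrt(33 + 18))) = -51/4028 + 2/((7*sqrt(51))) = -51/4028 + 2*(sqrt(51)/357) = -51/4028 + 2*sqrt(51)/357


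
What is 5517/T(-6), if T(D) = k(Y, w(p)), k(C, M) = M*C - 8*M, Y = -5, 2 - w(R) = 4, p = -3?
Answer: 5517/26 ≈ 212.19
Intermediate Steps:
w(R) = -2 (w(R) = 2 - 1*4 = 2 - 4 = -2)
k(C, M) = -8*M + C*M (k(C, M) = C*M - 8*M = -8*M + C*M)
T(D) = 26 (T(D) = -2*(-8 - 5) = -2*(-13) = 26)
5517/T(-6) = 5517/26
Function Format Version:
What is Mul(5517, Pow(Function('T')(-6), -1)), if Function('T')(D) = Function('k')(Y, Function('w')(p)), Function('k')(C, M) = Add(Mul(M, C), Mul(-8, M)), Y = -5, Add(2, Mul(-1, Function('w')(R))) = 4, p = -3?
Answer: Rational(5517, 26) ≈ 212.19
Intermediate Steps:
Function('w')(R) = -2 (Function('w')(R) = Add(2, Mul(-1, 4)) = Add(2, -4) = -2)
Function('k')(C, M) = Add(Mul(-8, M), Mul(C, M)) (Function('k')(C, M) = Add(Mul(C, M), Mul(-8, M)) = Add(Mul(-8, M), Mul(C, M)))
Function('T')(D) = 26 (Function('T')(D) = Mul(-2, Add(-8, -5)) = Mul(-2, -13) = 26)
Mul(5517, Pow(Function('T')(-6), -1)) = Mul(5517, Pow(26, -1)) = Mul(5517, Rational(1, 26)) = Rational(5517, 26)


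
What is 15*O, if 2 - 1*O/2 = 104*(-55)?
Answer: 171660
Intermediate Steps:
O = 11444 (O = 4 - 208*(-55) = 4 - 2*(-5720) = 4 + 11440 = 11444)
15*O = 15*11444 = 171660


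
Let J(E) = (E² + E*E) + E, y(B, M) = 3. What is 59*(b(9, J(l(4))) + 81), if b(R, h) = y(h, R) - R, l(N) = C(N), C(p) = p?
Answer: 4425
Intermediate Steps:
l(N) = N
J(E) = E + 2*E² (J(E) = (E² + E²) + E = 2*E² + E = E + 2*E²)
b(R, h) = 3 - R
59*(b(9, J(l(4))) + 81) = 59*((3 - 1*9) + 81) = 59*((3 - 9) + 81) = 59*(-6 + 81) = 59*75 = 4425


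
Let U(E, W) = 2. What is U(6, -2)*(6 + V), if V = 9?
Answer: 30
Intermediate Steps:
U(6, -2)*(6 + V) = 2*(6 + 9) = 2*15 = 30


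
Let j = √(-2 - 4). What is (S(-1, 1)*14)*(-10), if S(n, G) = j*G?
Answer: -140*I*√6 ≈ -342.93*I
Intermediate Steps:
j = I*√6 (j = √(-6) = I*√6 ≈ 2.4495*I)
S(n, G) = I*G*√6 (S(n, G) = (I*√6)*G = I*G*√6)
(S(-1, 1)*14)*(-10) = ((I*1*√6)*14)*(-10) = ((I*√6)*14)*(-10) = (14*I*√6)*(-10) = -140*I*√6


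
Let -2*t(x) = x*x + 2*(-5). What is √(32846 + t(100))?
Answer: √27851 ≈ 166.89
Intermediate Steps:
t(x) = 5 - x²/2 (t(x) = -(x*x + 2*(-5))/2 = -(x² - 10)/2 = -(-10 + x²)/2 = 5 - x²/2)
√(32846 + t(100)) = √(32846 + (5 - ½*100²)) = √(32846 + (5 - ½*10000)) = √(32846 + (5 - 5000)) = √(32846 - 4995) = √27851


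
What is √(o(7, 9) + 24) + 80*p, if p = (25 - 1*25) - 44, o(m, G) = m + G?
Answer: -3520 + 2*√10 ≈ -3513.7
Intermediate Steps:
o(m, G) = G + m
p = -44 (p = (25 - 25) - 44 = 0 - 44 = -44)
√(o(7, 9) + 24) + 80*p = √((9 + 7) + 24) + 80*(-44) = √(16 + 24) - 3520 = √40 - 3520 = 2*√10 - 3520 = -3520 + 2*√10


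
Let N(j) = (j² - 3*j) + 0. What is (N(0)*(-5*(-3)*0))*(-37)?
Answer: 0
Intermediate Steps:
N(j) = j² - 3*j
(N(0)*(-5*(-3)*0))*(-37) = ((0*(-3 + 0))*(-5*(-3)*0))*(-37) = ((0*(-3))*(15*0))*(-37) = (0*0)*(-37) = 0*(-37) = 0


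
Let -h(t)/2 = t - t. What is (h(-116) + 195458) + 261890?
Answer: 457348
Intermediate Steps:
h(t) = 0 (h(t) = -2*(t - t) = -2*0 = 0)
(h(-116) + 195458) + 261890 = (0 + 195458) + 261890 = 195458 + 261890 = 457348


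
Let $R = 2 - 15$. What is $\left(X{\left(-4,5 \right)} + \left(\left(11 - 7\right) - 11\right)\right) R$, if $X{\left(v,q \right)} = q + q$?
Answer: $-39$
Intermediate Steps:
$X{\left(v,q \right)} = 2 q$
$R = -13$ ($R = 2 - 15 = -13$)
$\left(X{\left(-4,5 \right)} + \left(\left(11 - 7\right) - 11\right)\right) R = \left(2 \cdot 5 + \left(\left(11 - 7\right) - 11\right)\right) \left(-13\right) = \left(10 + \left(\left(11 + \left(-7 + 0\right)\right) - 11\right)\right) \left(-13\right) = \left(10 + \left(\left(11 - 7\right) - 11\right)\right) \left(-13\right) = \left(10 + \left(4 - 11\right)\right) \left(-13\right) = \left(10 - 7\right) \left(-13\right) = 3 \left(-13\right) = -39$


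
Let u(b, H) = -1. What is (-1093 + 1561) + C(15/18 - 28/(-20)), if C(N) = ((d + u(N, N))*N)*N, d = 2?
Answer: 425689/900 ≈ 472.99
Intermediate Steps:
C(N) = N² (C(N) = ((2 - 1)*N)*N = (1*N)*N = N*N = N²)
(-1093 + 1561) + C(15/18 - 28/(-20)) = (-1093 + 1561) + (15/18 - 28/(-20))² = 468 + (15*(1/18) - 28*(-1/20))² = 468 + (⅚ + 7/5)² = 468 + (67/30)² = 468 + 4489/900 = 425689/900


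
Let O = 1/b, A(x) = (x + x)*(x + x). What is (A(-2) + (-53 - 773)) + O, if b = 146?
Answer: -118259/146 ≈ -809.99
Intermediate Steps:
A(x) = 4*x**2 (A(x) = (2*x)*(2*x) = 4*x**2)
O = 1/146 ≈ 0.0068493
(A(-2) + (-53 - 773)) + O = (4*(-2)**2 + (-53 - 773)) + 1/146 = (4*4 - 826) + 1/146 = (16 - 826) + 1/146 = -810 + 1/146 = -118259/146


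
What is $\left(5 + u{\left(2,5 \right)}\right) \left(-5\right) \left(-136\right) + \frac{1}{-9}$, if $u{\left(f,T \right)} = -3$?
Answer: $\frac{12239}{9} \approx 1359.9$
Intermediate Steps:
$\left(5 + u{\left(2,5 \right)}\right) \left(-5\right) \left(-136\right) + \frac{1}{-9} = \left(5 - 3\right) \left(-5\right) \left(-136\right) + \frac{1}{-9} = 2 \left(-5\right) \left(-136\right) - \frac{1}{9} = \left(-10\right) \left(-136\right) - \frac{1}{9} = 1360 - \frac{1}{9} = \frac{12239}{9}$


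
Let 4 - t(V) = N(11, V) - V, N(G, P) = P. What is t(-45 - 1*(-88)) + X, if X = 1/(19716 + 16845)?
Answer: 146245/36561 ≈ 4.0000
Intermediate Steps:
t(V) = 4 (t(V) = 4 - (V - V) = 4 - 1*0 = 4 + 0 = 4)
X = 1/36561 ≈ 2.7352e-5
t(-45 - 1*(-88)) + X = 4 + 1/36561 = 146245/36561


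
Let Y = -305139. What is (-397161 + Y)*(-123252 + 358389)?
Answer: -165136715100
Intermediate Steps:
(-397161 + Y)*(-123252 + 358389) = (-397161 - 305139)*(-123252 + 358389) = -702300*235137 = -165136715100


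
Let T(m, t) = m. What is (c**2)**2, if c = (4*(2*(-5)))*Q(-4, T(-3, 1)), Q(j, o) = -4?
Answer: 655360000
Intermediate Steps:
c = 160 (c = (4*(2*(-5)))*(-4) = (4*(-10))*(-4) = -40*(-4) = 160)
(c**2)**2 = (160**2)**2 = 25600**2 = 655360000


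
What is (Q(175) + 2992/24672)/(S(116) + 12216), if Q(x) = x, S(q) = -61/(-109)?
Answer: 29434033/2053334910 ≈ 0.014335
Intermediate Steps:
S(q) = 61/109 (S(q) = -61*(-1/109) = 61/109)
(Q(175) + 2992/24672)/(S(116) + 12216) = (175 + 2992/24672)/(61/109 + 12216) = (175 + 2992*(1/24672))/(1331605/109) = (175 + 187/1542)*(109/1331605) = (270037/1542)*(109/1331605) = 29434033/2053334910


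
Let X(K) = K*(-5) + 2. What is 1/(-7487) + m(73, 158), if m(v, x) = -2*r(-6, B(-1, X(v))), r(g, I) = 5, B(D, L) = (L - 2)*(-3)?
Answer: -74871/7487 ≈ -10.000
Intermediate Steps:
X(K) = 2 - 5*K (X(K) = -5*K + 2 = 2 - 5*K)
B(D, L) = 6 - 3*L (B(D, L) = (-2 + L)*(-3) = 6 - 3*L)
m(v, x) = -10 (m(v, x) = -2*5 = -10)
1/(-7487) + m(73, 158) = 1/(-7487) - 10 = -1/7487 - 10 = -74871/7487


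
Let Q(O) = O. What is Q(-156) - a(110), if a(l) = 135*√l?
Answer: -156 - 135*√110 ≈ -1571.9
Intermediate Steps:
Q(-156) - a(110) = -156 - 135*√110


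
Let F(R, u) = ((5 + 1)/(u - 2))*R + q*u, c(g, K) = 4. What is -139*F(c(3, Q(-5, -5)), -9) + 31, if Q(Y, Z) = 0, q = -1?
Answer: -10084/11 ≈ -916.73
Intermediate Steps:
F(R, u) = -u + 6*R/(-2 + u) (F(R, u) = ((5 + 1)/(u - 2))*R - u = (6/(-2 + u))*R - u = 6*R/(-2 + u) - u = -u + 6*R/(-2 + u))
-139*F(c(3, Q(-5, -5)), -9) + 31 = -139*(-1*(-9)**2 + 2*(-9) + 6*4)/(-2 - 9) + 31 = -139*(-1*81 - 18 + 24)/(-11) + 31 = -(-139)*(-81 - 18 + 24)/11 + 31 = -(-139)*(-75)/11 + 31 = -139*75/11 + 31 = -10425/11 + 31 = -10084/11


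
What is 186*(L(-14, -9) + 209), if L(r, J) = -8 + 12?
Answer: 39618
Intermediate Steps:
L(r, J) = 4
186*(L(-14, -9) + 209) = 186*(4 + 209) = 186*213 = 39618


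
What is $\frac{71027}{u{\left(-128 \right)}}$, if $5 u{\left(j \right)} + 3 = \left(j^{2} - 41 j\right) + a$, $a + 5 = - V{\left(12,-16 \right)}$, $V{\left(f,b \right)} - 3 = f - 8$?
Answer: $\frac{355135}{21617} \approx 16.428$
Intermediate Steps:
$V{\left(f,b \right)} = -5 + f$ ($V{\left(f,b \right)} = 3 + \left(f - 8\right) = 3 + \left(-8 + f\right) = -5 + f$)
$a = -12$ ($a = -5 - \left(-5 + 12\right) = -5 - 7 = -12$)
$u{\left(j \right)} = -3 - \frac{41 j}{5} + \frac{j^{2}}{5}$ ($u{\left(j \right)} = - \frac{3}{5} + \frac{\left(j^{2} - 41 j\right) - 12}{5} = - \frac{3}{5} + \frac{-12 + j^{2} - 41 j}{5} = - \frac{3}{5} - \left(\frac{12}{5} - \frac{j^{2}}{5} + \frac{41 j}{5}\right) = -3 - \frac{41 j}{5} + \frac{j^{2}}{5}$)
$\frac{71027}{u{\left(-128 \right)}} = \frac{71027}{-3 - - \frac{5248}{5} + \frac{\left(-128\right)^{2}}{5}} = \frac{71027}{-3 + \frac{5248}{5} + \frac{1}{5} \cdot 16384} = \frac{71027}{-3 + \frac{5248}{5} + \frac{16384}{5}} = \frac{71027}{\frac{21617}{5}} = 71027 \cdot \frac{5}{21617} = \frac{355135}{21617}$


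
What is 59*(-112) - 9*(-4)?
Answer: -6572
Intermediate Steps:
59*(-112) - 9*(-4) = -6608 + 36 = -6572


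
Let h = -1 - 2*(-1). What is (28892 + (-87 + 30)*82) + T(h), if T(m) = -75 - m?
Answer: 24142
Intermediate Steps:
h = 1 (h = -1 + 2 = 1)
(28892 + (-87 + 30)*82) + T(h) = (28892 + (-87 + 30)*82) + (-75 - 1*1) = (28892 - 57*82) + (-75 - 1) = (28892 - 4674) - 76 = 24218 - 76 = 24142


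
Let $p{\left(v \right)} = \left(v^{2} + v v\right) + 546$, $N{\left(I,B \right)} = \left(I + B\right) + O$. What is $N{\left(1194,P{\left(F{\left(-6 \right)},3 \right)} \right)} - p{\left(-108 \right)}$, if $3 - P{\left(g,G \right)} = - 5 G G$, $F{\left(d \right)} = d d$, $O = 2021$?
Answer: $-20611$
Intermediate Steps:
$F{\left(d \right)} = d^{2}$
$P{\left(g,G \right)} = 3 + 5 G^{2}$ ($P{\left(g,G \right)} = 3 - - 5 G G = 3 - - 5 G^{2} = 3 + 5 G^{2}$)
$N{\left(I,B \right)} = 2021 + B + I$ ($N{\left(I,B \right)} = \left(I + B\right) + 2021 = \left(B + I\right) + 2021 = 2021 + B + I$)
$p{\left(v \right)} = 546 + 2 v^{2}$ ($p{\left(v \right)} = \left(v^{2} + v^{2}\right) + 546 = 2 v^{2} + 546 = 546 + 2 v^{2}$)
$N{\left(1194,P{\left(F{\left(-6 \right)},3 \right)} \right)} - p{\left(-108 \right)} = \left(2021 + \left(3 + 5 \cdot 3^{2}\right) + 1194\right) - \left(546 + 2 \left(-108\right)^{2}\right) = \left(2021 + \left(3 + 5 \cdot 9\right) + 1194\right) - \left(546 + 2 \cdot 11664\right) = \left(2021 + \left(3 + 45\right) + 1194\right) - \left(546 + 23328\right) = \left(2021 + 48 + 1194\right) - 23874 = 3263 - 23874 = -20611$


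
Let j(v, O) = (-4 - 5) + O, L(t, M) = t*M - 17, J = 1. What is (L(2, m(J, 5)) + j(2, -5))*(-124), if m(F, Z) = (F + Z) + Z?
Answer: 1116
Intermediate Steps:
m(F, Z) = F + 2*Z
L(t, M) = -17 + M*t (L(t, M) = M*t - 17 = -17 + M*t)
j(v, O) = -9 + O
(L(2, m(J, 5)) + j(2, -5))*(-124) = ((-17 + (1 + 2*5)*2) + (-9 - 5))*(-124) = ((-17 + (1 + 10)*2) - 14)*(-124) = ((-17 + 11*2) - 14)*(-124) = ((-17 + 22) - 14)*(-124) = (5 - 14)*(-124) = -9*(-124) = 1116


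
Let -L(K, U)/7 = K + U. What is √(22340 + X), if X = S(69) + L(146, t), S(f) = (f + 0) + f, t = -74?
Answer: √21974 ≈ 148.24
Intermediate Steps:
L(K, U) = -7*K - 7*U (L(K, U) = -7*(K + U) = -7*K - 7*U)
S(f) = 2*f (S(f) = f + f = 2*f)
X = -366 (X = 2*69 + (-7*146 - 7*(-74)) = 138 + (-1022 + 518) = 138 - 504 = -366)
√(22340 + X) = √(22340 - 366) = √21974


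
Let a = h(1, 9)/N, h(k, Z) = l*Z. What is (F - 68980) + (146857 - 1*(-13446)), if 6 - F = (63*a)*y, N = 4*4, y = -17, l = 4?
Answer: 374955/4 ≈ 93739.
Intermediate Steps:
h(k, Z) = 4*Z
N = 16
a = 9/4 (a = (4*9)/16 = 36*(1/16) = 9/4 ≈ 2.2500)
F = 9663/4 (F = 6 - 63*(9/4)*(-17) = 6 - 567*(-17)/4 = 6 - 1*(-9639/4) = 6 + 9639/4 = 9663/4 ≈ 2415.8)
(F - 68980) + (146857 - 1*(-13446)) = (9663/4 - 68980) + (146857 - 1*(-13446)) = -266257/4 + (146857 + 13446) = -266257/4 + 160303 = 374955/4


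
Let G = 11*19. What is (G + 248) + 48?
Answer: 505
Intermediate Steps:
G = 209
(G + 248) + 48 = (209 + 248) + 48 = 457 + 48 = 505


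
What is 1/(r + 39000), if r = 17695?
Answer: 1/56695 ≈ 1.7638e-5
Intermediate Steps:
1/(r + 39000) = 1/(17695 + 39000) = 1/56695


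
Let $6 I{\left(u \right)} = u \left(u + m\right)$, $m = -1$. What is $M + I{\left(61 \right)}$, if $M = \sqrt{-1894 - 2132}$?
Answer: $610 + i \sqrt{4026} \approx 610.0 + 63.451 i$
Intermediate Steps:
$M = i \sqrt{4026}$ ($M = \sqrt{-4026} = i \sqrt{4026} \approx 63.451 i$)
$I{\left(u \right)} = \frac{u \left(-1 + u\right)}{6}$ ($I{\left(u \right)} = \frac{u \left(u - 1\right)}{6} = \frac{u \left(-1 + u\right)}{6}$)
$M + I{\left(61 \right)} = i \sqrt{4026} + \frac{1}{6} \cdot 61 \left(-1 + 61\right) = i \sqrt{4026} + \frac{1}{6} \cdot 61 \cdot 60 = i \sqrt{4026} + 610 = 610 + i \sqrt{4026}$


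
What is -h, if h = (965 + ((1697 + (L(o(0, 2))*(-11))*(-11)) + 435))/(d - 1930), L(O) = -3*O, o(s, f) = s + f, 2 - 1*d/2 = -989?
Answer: -2371/52 ≈ -45.596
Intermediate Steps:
d = 1982 (d = 4 - 2*(-989) = 4 + 1978 = 1982)
o(s, f) = f + s
h = 2371/52 (h = (965 + ((1697 + (-3*(2 + 0)*(-11))*(-11)) + 435))/(1982 - 1930) = (965 + ((1697 + (-3*2*(-11))*(-11)) + 435))/52 = (965 + ((1697 - 6*(-11)*(-11)) + 435))*(1/52) = (965 + ((1697 + 66*(-11)) + 435))*(1/52) = (965 + ((1697 - 726) + 435))*(1/52) = (965 + (971 + 435))*(1/52) = (965 + 1406)*(1/52) = 2371*(1/52) = 2371/52 ≈ 45.596)
-h = -1*2371/52 = -2371/52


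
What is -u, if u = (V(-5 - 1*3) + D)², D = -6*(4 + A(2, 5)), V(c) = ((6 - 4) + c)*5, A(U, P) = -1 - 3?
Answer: -900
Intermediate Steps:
A(U, P) = -4
V(c) = 10 + 5*c (V(c) = (2 + c)*5 = 10 + 5*c)
D = 0 (D = -6*(4 - 4) = -6*0 = 0)
u = 900 (u = ((10 + 5*(-5 - 1*3)) + 0)² = ((10 + 5*(-5 - 3)) + 0)² = ((10 + 5*(-8)) + 0)² = ((10 - 40) + 0)² = (-30 + 0)² = (-30)² = 900)
-u = -1*900 = -900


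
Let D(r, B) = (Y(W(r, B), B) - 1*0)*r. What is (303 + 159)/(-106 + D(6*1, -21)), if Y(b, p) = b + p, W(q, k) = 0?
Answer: -231/116 ≈ -1.9914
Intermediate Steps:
D(r, B) = B*r (D(r, B) = ((0 + B) - 1*0)*r = (B + 0)*r = B*r)
(303 + 159)/(-106 + D(6*1, -21)) = (303 + 159)/(-106 - 126) = 462/(-106 - 21*6) = 462/(-106 - 126) = 462/(-232) = 462*(-1/232) = -231/116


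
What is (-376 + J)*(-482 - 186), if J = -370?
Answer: 498328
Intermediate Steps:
(-376 + J)*(-482 - 186) = (-376 - 370)*(-482 - 186) = -746*(-668) = 498328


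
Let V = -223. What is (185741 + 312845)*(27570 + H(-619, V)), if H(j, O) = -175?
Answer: 13658763470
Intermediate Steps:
(185741 + 312845)*(27570 + H(-619, V)) = (185741 + 312845)*(27570 - 175) = 498586*27395 = 13658763470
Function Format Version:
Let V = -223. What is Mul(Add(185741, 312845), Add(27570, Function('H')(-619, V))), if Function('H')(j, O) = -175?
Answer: 13658763470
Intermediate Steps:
Mul(Add(185741, 312845), Add(27570, Function('H')(-619, V))) = Mul(Add(185741, 312845), Add(27570, -175)) = Mul(498586, 27395) = 13658763470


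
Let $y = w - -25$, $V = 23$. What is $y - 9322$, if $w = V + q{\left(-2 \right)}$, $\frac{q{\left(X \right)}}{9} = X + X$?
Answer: $-9310$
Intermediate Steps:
$q{\left(X \right)} = 18 X$ ($q{\left(X \right)} = 9 \left(X + X\right) = 9 \cdot 2 X = 18 X$)
$w = -13$ ($w = 23 + 18 \left(-2\right) = 23 - 36 = -13$)
$y = 12$ ($y = -13 - -25 = -13 + 25 = 12$)
$y - 9322 = 12 - 9322 = -9310$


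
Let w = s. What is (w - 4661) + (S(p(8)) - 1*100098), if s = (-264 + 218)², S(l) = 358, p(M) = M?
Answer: -102285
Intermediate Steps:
s = 2116 (s = (-46)² = 2116)
w = 2116
(w - 4661) + (S(p(8)) - 1*100098) = (2116 - 4661) + (358 - 1*100098) = -2545 + (358 - 100098) = -2545 - 99740 = -102285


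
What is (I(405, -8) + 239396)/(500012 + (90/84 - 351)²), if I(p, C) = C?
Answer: 46920048/122002553 ≈ 0.38458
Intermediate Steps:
(I(405, -8) + 239396)/(500012 + (90/84 - 351)²) = (-8 + 239396)/(500012 + (90/84 - 351)²) = 239388/(500012 + (90*(1/84) - 351)²) = 239388/(500012 + (15/14 - 351)²) = 239388/(500012 + (-4899/14)²) = 239388/(500012 + 24000201/196) = 239388/(122002553/196) = 239388*(196/122002553) = 46920048/122002553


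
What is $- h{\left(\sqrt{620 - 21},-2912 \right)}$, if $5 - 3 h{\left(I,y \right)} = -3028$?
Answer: $-1011$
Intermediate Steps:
$h{\left(I,y \right)} = 1011$ ($h{\left(I,y \right)} = \frac{5}{3} - - \frac{3028}{3} = \frac{5}{3} + \frac{3028}{3} = 1011$)
$- h{\left(\sqrt{620 - 21},-2912 \right)} = \left(-1\right) 1011 = -1011$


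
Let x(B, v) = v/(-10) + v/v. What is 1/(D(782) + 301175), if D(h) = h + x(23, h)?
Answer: 5/1509399 ≈ 3.3126e-6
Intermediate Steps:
x(B, v) = 1 - v/10 (x(B, v) = v*(-⅒) + 1 = -v/10 + 1 = 1 - v/10)
D(h) = 1 + 9*h/10 (D(h) = h + (1 - h/10) = 1 + 9*h/10)
1/(D(782) + 301175) = 1/((1 + (9/10)*782) + 301175) = 1/((1 + 3519/5) + 301175) = 1/(3524/5 + 301175) = 1/(1509399/5) = 5/1509399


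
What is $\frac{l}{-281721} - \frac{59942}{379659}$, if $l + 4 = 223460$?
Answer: $- \frac{11302666854}{11884212571} \approx -0.95107$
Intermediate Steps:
$l = 223456$ ($l = -4 + 223460 = 223456$)
$\frac{l}{-281721} - \frac{59942}{379659} = \frac{223456}{-281721} - \frac{59942}{379659} = 223456 \left(- \frac{1}{281721}\right) - \frac{59942}{379659} = - \frac{223456}{281721} - \frac{59942}{379659} = - \frac{11302666854}{11884212571}$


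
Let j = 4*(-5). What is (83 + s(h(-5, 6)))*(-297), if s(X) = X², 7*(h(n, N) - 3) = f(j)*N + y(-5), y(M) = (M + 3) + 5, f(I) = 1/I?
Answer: -137472093/4900 ≈ -28056.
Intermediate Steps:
j = -20
y(M) = 8 + M (y(M) = (3 + M) + 5 = 8 + M)
h(n, N) = 24/7 - N/140 (h(n, N) = 3 + (N/(-20) + (8 - 5))/7 = 3 + (-N/20 + 3)/7 = 3 + (3 - N/20)/7 = 3 + (3/7 - N/140) = 24/7 - N/140)
(83 + s(h(-5, 6)))*(-297) = (83 + (24/7 - 1/140*6)²)*(-297) = (83 + (24/7 - 3/70)²)*(-297) = (83 + (237/70)²)*(-297) = (83 + 56169/4900)*(-297) = (462869/4900)*(-297) = -137472093/4900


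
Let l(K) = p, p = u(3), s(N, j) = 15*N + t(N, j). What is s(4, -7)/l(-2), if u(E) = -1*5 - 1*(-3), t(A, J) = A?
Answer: -32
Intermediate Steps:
u(E) = -2 (u(E) = -5 + 3 = -2)
s(N, j) = 16*N (s(N, j) = 15*N + N = 16*N)
p = -2
l(K) = -2
s(4, -7)/l(-2) = (16*4)/(-2) = 64*(-1/2) = -32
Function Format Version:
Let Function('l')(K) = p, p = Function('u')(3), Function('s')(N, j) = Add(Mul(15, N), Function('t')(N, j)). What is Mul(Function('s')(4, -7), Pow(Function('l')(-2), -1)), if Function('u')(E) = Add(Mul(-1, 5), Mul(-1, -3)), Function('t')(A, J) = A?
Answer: -32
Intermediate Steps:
Function('u')(E) = -2 (Function('u')(E) = Add(-5, 3) = -2)
Function('s')(N, j) = Mul(16, N) (Function('s')(N, j) = Add(Mul(15, N), N) = Mul(16, N))
p = -2
Function('l')(K) = -2
Mul(Function('s')(4, -7), Pow(Function('l')(-2), -1)) = Mul(Mul(16, 4), Pow(-2, -1)) = Mul(64, Rational(-1, 2)) = -32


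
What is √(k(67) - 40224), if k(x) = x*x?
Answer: I*√35735 ≈ 189.04*I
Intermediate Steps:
k(x) = x²
√(k(67) - 40224) = √(67² - 40224) = √(4489 - 40224) = √(-35735) = I*√35735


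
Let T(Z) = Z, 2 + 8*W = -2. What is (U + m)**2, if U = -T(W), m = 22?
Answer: 2025/4 ≈ 506.25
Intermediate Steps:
W = -1/2 (W = -1/4 + (1/8)*(-2) = -1/4 - 1/4 = -1/2 ≈ -0.50000)
U = 1/2 (U = -1*(-1/2) = 1/2 ≈ 0.50000)
(U + m)**2 = (1/2 + 22)**2 = (45/2)**2 = 2025/4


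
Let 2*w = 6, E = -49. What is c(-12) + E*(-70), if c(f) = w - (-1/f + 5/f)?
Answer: 10300/3 ≈ 3433.3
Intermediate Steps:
w = 3 (w = (1/2)*6 = 3)
c(f) = 3 - 4/f (c(f) = 3 - (-1/f + 5/f) = 3 - 4/f)
c(-12) + E*(-70) = (3 - 4/(-12)) - 49*(-70) = (3 - 4*(-1/12)) + 3430 = (3 + 1/3) + 3430 = 10/3 + 3430 = 10300/3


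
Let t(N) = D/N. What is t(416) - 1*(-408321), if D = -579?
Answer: 169860957/416 ≈ 4.0832e+5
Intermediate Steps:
t(N) = -579/N
t(416) - 1*(-408321) = -579/416 - 1*(-408321) = -579*1/416 + 408321 = -579/416 + 408321 = 169860957/416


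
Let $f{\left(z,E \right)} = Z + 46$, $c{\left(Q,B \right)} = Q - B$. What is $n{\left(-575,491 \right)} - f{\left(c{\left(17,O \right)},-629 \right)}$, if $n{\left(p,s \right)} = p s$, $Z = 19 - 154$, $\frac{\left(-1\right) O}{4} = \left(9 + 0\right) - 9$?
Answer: $-282236$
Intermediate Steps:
$O = 0$ ($O = - 4 \left(\left(9 + 0\right) - 9\right) = - 4 \left(9 - 9\right) = \left(-4\right) 0 = 0$)
$Z = -135$ ($Z = 19 - 154 = -135$)
$f{\left(z,E \right)} = -89$ ($f{\left(z,E \right)} = -135 + 46 = -89$)
$n{\left(-575,491 \right)} - f{\left(c{\left(17,O \right)},-629 \right)} = \left(-575\right) 491 - -89 = -282325 + 89 = -282236$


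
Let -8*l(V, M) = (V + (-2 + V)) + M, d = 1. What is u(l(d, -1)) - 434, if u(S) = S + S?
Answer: -1735/4 ≈ -433.75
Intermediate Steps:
l(V, M) = ¼ - V/4 - M/8 (l(V, M) = -((V + (-2 + V)) + M)/8 = -((-2 + 2*V) + M)/8 = -(-2 + M + 2*V)/8 = ¼ - V/4 - M/8)
u(S) = 2*S
u(l(d, -1)) - 434 = 2*(¼ - ¼*1 - ⅛*(-1)) - 434 = 2*(¼ - ¼ + ⅛) - 434 = 2*(⅛) - 434 = ¼ - 434 = -1735/4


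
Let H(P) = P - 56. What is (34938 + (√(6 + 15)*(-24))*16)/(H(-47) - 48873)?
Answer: -17469/24488 + 24*√21/3061 ≈ -0.67744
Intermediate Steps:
H(P) = -56 + P
(34938 + (√(6 + 15)*(-24))*16)/(H(-47) - 48873) = (34938 + (√(6 + 15)*(-24))*16)/((-56 - 47) - 48873) = (34938 + (√21*(-24))*16)/(-103 - 48873) = (34938 - 24*√21*16)/(-48976) = (34938 - 384*√21)*(-1/48976) = -17469/24488 + 24*√21/3061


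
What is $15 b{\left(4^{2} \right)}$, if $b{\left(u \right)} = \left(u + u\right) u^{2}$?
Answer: $122880$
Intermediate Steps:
$b{\left(u \right)} = 2 u^{3}$ ($b{\left(u \right)} = 2 u u^{2} = 2 u^{3}$)
$15 b{\left(4^{2} \right)} = 15 \cdot 2 \left(4^{2}\right)^{3} = 15 \cdot 2 \cdot 16^{3} = 15 \cdot 2 \cdot 4096 = 15 \cdot 8192 = 122880$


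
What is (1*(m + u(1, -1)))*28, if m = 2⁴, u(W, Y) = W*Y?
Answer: 420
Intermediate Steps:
m = 16
(1*(m + u(1, -1)))*28 = (1*(16 + 1*(-1)))*28 = (1*(16 - 1))*28 = (1*15)*28 = 15*28 = 420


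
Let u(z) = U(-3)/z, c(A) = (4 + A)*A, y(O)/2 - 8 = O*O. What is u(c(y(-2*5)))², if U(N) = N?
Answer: 1/250905600 ≈ 3.9856e-9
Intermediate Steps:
y(O) = 16 + 2*O² (y(O) = 16 + 2*(O*O) = 16 + 2*O²)
c(A) = A*(4 + A)
u(z) = -3/z
u(c(y(-2*5)))² = (-3*1/((4 + (16 + 2*(-2*5)²))*(16 + 2*(-2*5)²)))² = (-3*1/((4 + (16 + 2*(-10)²))*(16 + 2*(-10)²)))² = (-3*1/((4 + (16 + 2*100))*(16 + 2*100)))² = (-3*1/((4 + (16 + 200))*(16 + 200)))² = (-3*1/(216*(4 + 216)))² = (-3/(216*220))² = (-3/47520)² = (-3*1/47520)² = (-1/15840)² = 1/250905600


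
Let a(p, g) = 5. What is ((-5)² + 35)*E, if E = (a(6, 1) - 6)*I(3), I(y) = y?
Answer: -180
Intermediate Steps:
E = -3 (E = (5 - 6)*3 = -1*3 = -3)
((-5)² + 35)*E = ((-5)² + 35)*(-3) = (25 + 35)*(-3) = 60*(-3) = -180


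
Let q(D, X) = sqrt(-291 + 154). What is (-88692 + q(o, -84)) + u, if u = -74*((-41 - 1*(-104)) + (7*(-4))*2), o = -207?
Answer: -89210 + I*sqrt(137) ≈ -89210.0 + 11.705*I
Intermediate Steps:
q(D, X) = I*sqrt(137) (q(D, X) = sqrt(-137) = I*sqrt(137))
u = -518 (u = -74*((-41 + 104) - 28*2) = -74*(63 - 56) = -74*7 = -518)
(-88692 + q(o, -84)) + u = (-88692 + I*sqrt(137)) - 518 = -89210 + I*sqrt(137)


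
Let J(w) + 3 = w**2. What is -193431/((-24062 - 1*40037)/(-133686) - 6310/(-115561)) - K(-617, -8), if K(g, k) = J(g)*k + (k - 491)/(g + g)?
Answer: 3902918032580212489/1454516363938 ≈ 2.6833e+6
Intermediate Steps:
J(w) = -3 + w**2
K(g, k) = k*(-3 + g**2) + (-491 + k)/(2*g) (K(g, k) = (-3 + g**2)*k + (k - 491)/(g + g) = k*(-3 + g**2) + (-491 + k)/((2*g)) = k*(-3 + g**2) + (-491 + k)*(1/(2*g)) = k*(-3 + g**2) + (-491 + k)/(2*g))
-193431/((-24062 - 1*40037)/(-133686) - 6310/(-115561)) - K(-617, -8) = -193431/((-24062 - 1*40037)/(-133686) - 6310/(-115561)) - (-491 - 8 + 2*(-617)*(-8)*(-3 + (-617)**2))/(2*(-617)) = -193431/((-24062 - 40037)*(-1/133686) - 6310*(-1/115561)) - (-1)*(-491 - 8 + 2*(-617)*(-8)*(-3 + 380689))/(2*617) = -193431/(-64099*(-1/133686) + 6310/115561) - (-1)*(-491 - 8 + 2*(-617)*(-8)*380686)/(2*617) = -193431/(9157/19098 + 6310/115561) - (-1)*(-491 - 8 + 3758132192)/(2*617) = -193431/1178700457/2206983978 - (-1)*3758131693/(2*617) = -193431*2206983978/1178700457 - 1*(-3758131693/1234) = -426899117848518/1178700457 + 3758131693/1234 = 3902918032580212489/1454516363938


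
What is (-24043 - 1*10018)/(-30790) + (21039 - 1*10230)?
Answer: 332843171/30790 ≈ 10810.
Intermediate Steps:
(-24043 - 1*10018)/(-30790) + (21039 - 1*10230) = (-24043 - 10018)*(-1/30790) + (21039 - 10230) = -34061*(-1/30790) + 10809 = 34061/30790 + 10809 = 332843171/30790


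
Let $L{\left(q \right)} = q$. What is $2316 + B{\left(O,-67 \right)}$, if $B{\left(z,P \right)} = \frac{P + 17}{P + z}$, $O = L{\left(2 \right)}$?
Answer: $\frac{30118}{13} \approx 2316.8$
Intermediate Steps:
$O = 2$
$B{\left(z,P \right)} = \frac{17 + P}{P + z}$
$2316 + B{\left(O,-67 \right)} = 2316 + \frac{17 - 67}{-67 + 2} = 2316 + \frac{1}{-65} \left(-50\right) = 2316 - - \frac{10}{13} = 2316 + \frac{10}{13} = \frac{30118}{13}$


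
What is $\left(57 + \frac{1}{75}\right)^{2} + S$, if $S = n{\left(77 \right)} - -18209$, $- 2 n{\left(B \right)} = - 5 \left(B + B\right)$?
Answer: $\frac{122875426}{5625} \approx 21845.0$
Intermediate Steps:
$n{\left(B \right)} = 5 B$ ($n{\left(B \right)} = - \frac{\left(-5\right) \left(B + B\right)}{2} = - \frac{\left(-5\right) 2 B}{2} = - \frac{\left(-10\right) B}{2} = 5 B$)
$S = 18594$ ($S = 5 \cdot 77 - -18209 = 385 + 18209 = 18594$)
$\left(57 + \frac{1}{75}\right)^{2} + S = \left(57 + \frac{1}{75}\right)^{2} + 18594 = \left(\frac{4276}{75}\right)^{2} + 18594 = \frac{18284176}{5625} + 18594 = \frac{122875426}{5625}$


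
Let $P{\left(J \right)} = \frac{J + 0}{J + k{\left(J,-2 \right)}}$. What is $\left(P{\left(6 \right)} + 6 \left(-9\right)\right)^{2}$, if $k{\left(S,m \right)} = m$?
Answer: $\frac{11025}{4} \approx 2756.3$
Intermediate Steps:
$P{\left(J \right)} = \frac{J}{-2 + J}$ ($P{\left(J \right)} = \frac{J + 0}{J - 2} = \frac{J}{-2 + J}$)
$\left(P{\left(6 \right)} + 6 \left(-9\right)\right)^{2} = \left(\frac{6}{-2 + 6} + 6 \left(-9\right)\right)^{2} = \left(\frac{6}{4} - 54\right)^{2} = \left(6 \cdot \frac{1}{4} - 54\right)^{2} = \left(\frac{3}{2} - 54\right)^{2} = \left(- \frac{105}{2}\right)^{2} = \frac{11025}{4}$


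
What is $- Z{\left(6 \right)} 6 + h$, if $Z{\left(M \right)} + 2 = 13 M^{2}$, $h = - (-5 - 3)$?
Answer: $-2788$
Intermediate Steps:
$h = 8$ ($h = \left(-1\right) \left(-8\right) = 8$)
$Z{\left(M \right)} = -2 + 13 M^{2}$
$- Z{\left(6 \right)} 6 + h = - (-2 + 13 \cdot 6^{2}) 6 + 8 = - (-2 + 13 \cdot 36) 6 + 8 = - (-2 + 468) 6 + 8 = \left(-1\right) 466 \cdot 6 + 8 = \left(-466\right) 6 + 8 = -2796 + 8 = -2788$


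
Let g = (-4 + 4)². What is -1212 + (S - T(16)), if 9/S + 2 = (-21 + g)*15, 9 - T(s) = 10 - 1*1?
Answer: -384213/317 ≈ -1212.0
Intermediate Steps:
T(s) = 0 (T(s) = 9 - (10 - 1*1) = 9 - (10 - 1) = 9 - 1*9 = 9 - 9 = 0)
g = 0 (g = 0² = 0)
S = -9/317 (S = 9/(-2 + (-21 + 0)*15) = 9/(-2 - 21*15) = 9/(-2 - 315) = 9/(-317) = 9*(-1/317) = -9/317 ≈ -0.028391)
-1212 + (S - T(16)) = -1212 + (-9/317 - 1*0) = -1212 + (-9/317 + 0) = -1212 - 9/317 = -384213/317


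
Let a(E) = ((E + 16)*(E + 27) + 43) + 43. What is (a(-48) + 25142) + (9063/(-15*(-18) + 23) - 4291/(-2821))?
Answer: 3062078098/118079 ≈ 25932.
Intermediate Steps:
a(E) = 86 + (16 + E)*(27 + E) (a(E) = ((16 + E)*(27 + E) + 43) + 43 = (43 + (16 + E)*(27 + E)) + 43 = 86 + (16 + E)*(27 + E))
(a(-48) + 25142) + (9063/(-15*(-18) + 23) - 4291/(-2821)) = ((518 + (-48)**2 + 43*(-48)) + 25142) + (9063/(-15*(-18) + 23) - 4291/(-2821)) = ((518 + 2304 - 2064) + 25142) + (9063/(270 + 23) - 4291*(-1/2821)) = (758 + 25142) + (9063/293 + 613/403) = 25900 + (9063*(1/293) + 613/403) = 25900 + (9063/293 + 613/403) = 25900 + 3831998/118079 = 3062078098/118079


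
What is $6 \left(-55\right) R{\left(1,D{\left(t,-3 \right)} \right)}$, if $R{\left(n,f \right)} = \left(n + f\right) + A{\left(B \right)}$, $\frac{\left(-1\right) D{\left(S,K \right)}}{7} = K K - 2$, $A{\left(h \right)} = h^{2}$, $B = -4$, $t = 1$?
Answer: $10560$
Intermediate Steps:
$D{\left(S,K \right)} = 14 - 7 K^{2}$ ($D{\left(S,K \right)} = - 7 \left(K K - 2\right) = - 7 \left(K^{2} - 2\right) = - 7 \left(-2 + K^{2}\right) = 14 - 7 K^{2}$)
$R{\left(n,f \right)} = 16 + f + n$ ($R{\left(n,f \right)} = \left(n + f\right) + \left(-4\right)^{2} = \left(f + n\right) + 16 = 16 + f + n$)
$6 \left(-55\right) R{\left(1,D{\left(t,-3 \right)} \right)} = 6 \left(-55\right) \left(16 + \left(14 - 7 \left(-3\right)^{2}\right) + 1\right) = - 330 \left(16 + \left(14 - 63\right) + 1\right) = - 330 \left(16 - 49 + 1\right) = \left(-330\right) \left(-32\right) = 10560$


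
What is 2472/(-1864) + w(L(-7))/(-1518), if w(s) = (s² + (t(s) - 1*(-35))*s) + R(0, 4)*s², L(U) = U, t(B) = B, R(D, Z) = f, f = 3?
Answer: -309/233 ≈ -1.3262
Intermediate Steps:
R(D, Z) = 3
w(s) = 4*s² + s*(35 + s) (w(s) = (s² + (s - 1*(-35))*s) + 3*s² = (s² + (s + 35)*s) + 3*s² = (s² + (35 + s)*s) + 3*s² = (s² + s*(35 + s)) + 3*s² = 4*s² + s*(35 + s))
2472/(-1864) + w(L(-7))/(-1518) = 2472/(-1864) + (5*(-7)*(7 - 7))/(-1518) = 2472*(-1/1864) + (5*(-7)*0)*(-1/1518) = -309/233 + 0*(-1/1518) = -309/233 + 0 = -309/233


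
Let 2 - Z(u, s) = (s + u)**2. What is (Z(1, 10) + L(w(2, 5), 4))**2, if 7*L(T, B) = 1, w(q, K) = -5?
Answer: 692224/49 ≈ 14127.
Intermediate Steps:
L(T, B) = 1/7 (L(T, B) = (1/7)*1 = 1/7)
Z(u, s) = 2 - (s + u)**2
(Z(1, 10) + L(w(2, 5), 4))**2 = ((2 - (10 + 1)**2) + 1/7)**2 = ((2 - 1*11**2) + 1/7)**2 = ((2 - 1*121) + 1/7)**2 = ((2 - 121) + 1/7)**2 = (-119 + 1/7)**2 = (-832/7)**2 = 692224/49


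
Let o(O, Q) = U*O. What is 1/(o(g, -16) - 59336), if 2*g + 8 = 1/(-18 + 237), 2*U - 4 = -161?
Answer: -876/51703429 ≈ -1.6943e-5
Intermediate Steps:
U = -157/2 (U = 2 + (½)*(-161) = 2 - 161/2 = -157/2 ≈ -78.500)
g = -1751/438 (g = -4 + 1/(2*(-18 + 237)) = -4 + (½)/219 = -4 + (½)*(1/219) = -4 + 1/438 = -1751/438 ≈ -3.9977)
o(O, Q) = -157*O/2
1/(o(g, -16) - 59336) = 1/(-157/2*(-1751/438) - 59336) = 1/(274907/876 - 59336) = 1/(-51703429/876) = -876/51703429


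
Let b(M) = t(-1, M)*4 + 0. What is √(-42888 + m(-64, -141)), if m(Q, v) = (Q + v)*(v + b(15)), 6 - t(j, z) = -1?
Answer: 11*I*√163 ≈ 140.44*I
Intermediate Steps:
t(j, z) = 7 (t(j, z) = 6 - 1*(-1) = 6 + 1 = 7)
b(M) = 28 (b(M) = 7*4 + 0 = 28 + 0 = 28)
m(Q, v) = (28 + v)*(Q + v) (m(Q, v) = (Q + v)*(v + 28) = (Q + v)*(28 + v) = (28 + v)*(Q + v))
√(-42888 + m(-64, -141)) = √(-42888 + ((-141)² + 28*(-64) + 28*(-141) - 64*(-141))) = √(-42888 + (19881 - 1792 - 3948 + 9024)) = √(-42888 + 23165) = √(-19723) = 11*I*√163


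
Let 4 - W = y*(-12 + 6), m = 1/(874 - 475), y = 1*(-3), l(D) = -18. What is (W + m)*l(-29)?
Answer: 33510/133 ≈ 251.95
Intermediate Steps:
y = -3
m = 1/399 ≈ 0.0025063
W = -14 (W = 4 - (-3)*(-12 + 6) = 4 - (-3)*(-6) = 4 - 1*18 = 4 - 18 = -14)
(W + m)*l(-29) = (-14 + 1/399)*(-18) = -5585/399*(-18) = 33510/133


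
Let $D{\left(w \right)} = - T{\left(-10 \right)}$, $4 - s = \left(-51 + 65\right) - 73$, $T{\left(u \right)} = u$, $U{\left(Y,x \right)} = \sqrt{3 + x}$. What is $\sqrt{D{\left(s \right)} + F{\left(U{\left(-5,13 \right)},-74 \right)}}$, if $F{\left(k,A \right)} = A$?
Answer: $8 i \approx 8.0 i$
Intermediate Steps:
$s = 63$ ($s = 4 - \left(\left(-51 + 65\right) - 73\right) = 4 - \left(14 - 73\right) = 4 - -59 = 4 + 59 = 63$)
$D{\left(w \right)} = 10$ ($D{\left(w \right)} = \left(-1\right) \left(-10\right) = 10$)
$\sqrt{D{\left(s \right)} + F{\left(U{\left(-5,13 \right)},-74 \right)}} = \sqrt{10 - 74} = \sqrt{-64} = 8 i$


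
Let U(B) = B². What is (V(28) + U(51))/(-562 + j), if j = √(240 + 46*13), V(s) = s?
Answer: -738749/157503 - 2629*√838/315006 ≈ -4.9320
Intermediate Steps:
j = √838 (j = √(240 + 598) = √838 ≈ 28.948)
(V(28) + U(51))/(-562 + j) = (28 + 51²)/(-562 + √838) = (28 + 2601)/(-562 + √838) = 2629/(-562 + √838)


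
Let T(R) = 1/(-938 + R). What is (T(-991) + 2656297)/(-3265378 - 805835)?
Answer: -5123996912/7853369877 ≈ -0.65246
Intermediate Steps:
(T(-991) + 2656297)/(-3265378 - 805835) = (1/(-938 - 991) + 2656297)/(-3265378 - 805835) = (1/(-1929) + 2656297)/(-4071213) = (-1/1929 + 2656297)*(-1/4071213) = (5123996912/1929)*(-1/4071213) = -5123996912/7853369877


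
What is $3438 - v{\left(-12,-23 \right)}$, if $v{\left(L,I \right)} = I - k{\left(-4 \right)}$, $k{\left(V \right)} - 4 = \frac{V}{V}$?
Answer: $3466$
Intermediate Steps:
$k{\left(V \right)} = 5$ ($k{\left(V \right)} = 4 + \frac{V}{V} = 4 + 1 = 5$)
$v{\left(L,I \right)} = -5 + I$ ($v{\left(L,I \right)} = I - 5 = -5 + I$)
$3438 - v{\left(-12,-23 \right)} = 3438 - \left(-5 - 23\right) = 3438 - -28 = 3438 + 28 = 3466$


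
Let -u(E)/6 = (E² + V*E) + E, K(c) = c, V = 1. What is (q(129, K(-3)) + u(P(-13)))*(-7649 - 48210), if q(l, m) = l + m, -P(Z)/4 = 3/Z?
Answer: -1036631322/169 ≈ -6.1339e+6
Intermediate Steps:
P(Z) = -12/Z
u(E) = -12*E - 6*E² (u(E) = -6*((E² + 1*E) + E) = -6*((E² + E) + E) = -6*((E + E²) + E) = -6*(E² + 2*E) = -12*E - 6*E²)
(q(129, K(-3)) + u(P(-13)))*(-7649 - 48210) = ((129 - 3) - 6*(-12/(-13))*(2 - 12/(-13)))*(-7649 - 48210) = (126 - 6*(-12*(-1/13))*(2 - 12*(-1/13)))*(-55859) = (126 - 6*12/13*(2 + 12/13))*(-55859) = (126 - 6*12/13*38/13)*(-55859) = (126 - 2736/169)*(-55859) = (18558/169)*(-55859) = -1036631322/169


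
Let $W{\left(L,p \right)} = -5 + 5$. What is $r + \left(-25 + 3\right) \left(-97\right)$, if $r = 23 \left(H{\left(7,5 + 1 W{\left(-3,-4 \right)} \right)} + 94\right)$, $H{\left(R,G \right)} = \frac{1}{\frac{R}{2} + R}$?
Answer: $\frac{90262}{21} \approx 4298.2$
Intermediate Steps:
$W{\left(L,p \right)} = 0$
$H{\left(R,G \right)} = \frac{2}{3 R}$ ($H{\left(R,G \right)} = \frac{1}{R \frac{1}{2} + R} = \frac{1}{\frac{R}{2} + R} = \frac{1}{\frac{3}{2} R} = \frac{2}{3 R}$)
$r = \frac{45448}{21}$ ($r = 23 \left(\frac{2}{3 \cdot 7} + 94\right) = 23 \left(\frac{2}{3} \cdot \frac{1}{7} + 94\right) = 23 \left(\frac{2}{21} + 94\right) = 23 \cdot \frac{1976}{21} = \frac{45448}{21} \approx 2164.2$)
$r + \left(-25 + 3\right) \left(-97\right) = \frac{45448}{21} + \left(-25 + 3\right) \left(-97\right) = \frac{45448}{21} - -2134 = \frac{45448}{21} + 2134 = \frac{90262}{21}$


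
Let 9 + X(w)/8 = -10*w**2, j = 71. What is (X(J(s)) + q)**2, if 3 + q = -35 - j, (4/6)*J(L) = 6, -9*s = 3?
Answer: 44368921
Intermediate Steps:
s = -1/3 (s = -1/9*3 = -1/3 ≈ -0.33333)
J(L) = 9 (J(L) = (3/2)*6 = 9)
X(w) = -72 - 80*w**2 (X(w) = -72 + 8*(-10*w**2) = -72 - 80*w**2)
q = -109 (q = -3 + (-35 - 1*71) = -3 + (-35 - 71) = -3 - 106 = -109)
(X(J(s)) + q)**2 = ((-72 - 80*9**2) - 109)**2 = ((-72 - 80*81) - 109)**2 = ((-72 - 6480) - 109)**2 = (-6552 - 109)**2 = (-6661)**2 = 44368921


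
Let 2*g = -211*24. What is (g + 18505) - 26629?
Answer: -10656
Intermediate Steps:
g = -2532 (g = (-211*24)/2 = (½)*(-5064) = -2532)
(g + 18505) - 26629 = (-2532 + 18505) - 26629 = 15973 - 26629 = -10656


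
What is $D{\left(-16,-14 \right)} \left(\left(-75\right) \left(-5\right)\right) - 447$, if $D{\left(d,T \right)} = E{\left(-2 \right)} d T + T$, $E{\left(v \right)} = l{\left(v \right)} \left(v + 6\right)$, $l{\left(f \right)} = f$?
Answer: $-677697$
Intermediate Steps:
$E{\left(v \right)} = v \left(6 + v\right)$ ($E{\left(v \right)} = v \left(v + 6\right) = v \left(6 + v\right)$)
$D{\left(d,T \right)} = T - 8 T d$ ($D{\left(d,T \right)} = - 2 \left(6 - 2\right) d T + T = \left(-2\right) 4 d T + T = - 8 d T + T = - 8 T d + T = T - 8 T d$)
$D{\left(-16,-14 \right)} \left(\left(-75\right) \left(-5\right)\right) - 447 = - 14 \left(1 - -128\right) \left(\left(-75\right) \left(-5\right)\right) - 447 = - 14 \left(1 + 128\right) 375 - 447 = \left(-14\right) 129 \cdot 375 - 447 = \left(-1806\right) 375 - 447 = -677250 - 447 = -677697$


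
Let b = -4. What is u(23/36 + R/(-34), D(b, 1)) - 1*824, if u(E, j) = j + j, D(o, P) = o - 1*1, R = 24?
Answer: -834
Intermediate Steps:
D(o, P) = -1 + o (D(o, P) = o - 1 = -1 + o)
u(E, j) = 2*j
u(23/36 + R/(-34), D(b, 1)) - 1*824 = 2*(-1 - 4) - 1*824 = 2*(-5) - 824 = -10 - 824 = -834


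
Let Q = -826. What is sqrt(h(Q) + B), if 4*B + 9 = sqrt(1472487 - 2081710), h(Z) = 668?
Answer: sqrt(2663 + I*sqrt(609223))/2 ≈ 26.072 + 3.7422*I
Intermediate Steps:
B = -9/4 + I*sqrt(609223)/4 (B = -9/4 + sqrt(1472487 - 2081710)/4 = -9/4 + sqrt(-609223)/4 = -9/4 + (I*sqrt(609223))/4 = -9/4 + I*sqrt(609223)/4 ≈ -2.25 + 195.13*I)
sqrt(h(Q) + B) = sqrt(668 + (-9/4 + I*sqrt(609223)/4)) = sqrt(2663/4 + I*sqrt(609223)/4)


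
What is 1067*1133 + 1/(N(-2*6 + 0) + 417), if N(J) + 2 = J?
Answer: 487191134/403 ≈ 1.2089e+6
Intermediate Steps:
N(J) = -2 + J
1067*1133 + 1/(N(-2*6 + 0) + 417) = 1067*1133 + 1/((-2 + (-2*6 + 0)) + 417) = 1208911 + 1/((-2 + (-12 + 0)) + 417) = 1208911 + 1/((-2 - 12) + 417) = 1208911 + 1/(-14 + 417) = 1208911 + 1/403 = 487191134/403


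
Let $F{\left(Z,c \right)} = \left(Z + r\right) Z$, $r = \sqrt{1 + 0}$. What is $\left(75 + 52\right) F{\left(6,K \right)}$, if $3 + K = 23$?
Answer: $5334$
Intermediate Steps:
$K = 20$ ($K = -3 + 23 = 20$)
$r = 1$ ($r = \sqrt{1} = 1$)
$F{\left(Z,c \right)} = Z \left(1 + Z\right)$ ($F{\left(Z,c \right)} = \left(Z + 1\right) Z = \left(1 + Z\right) Z = Z \left(1 + Z\right)$)
$\left(75 + 52\right) F{\left(6,K \right)} = \left(75 + 52\right) 6 \left(1 + 6\right) = 127 \cdot 6 \cdot 7 = 127 \cdot 42 = 5334$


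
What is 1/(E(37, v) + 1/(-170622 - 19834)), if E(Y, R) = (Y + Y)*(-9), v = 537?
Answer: -190456/126843697 ≈ -0.0015015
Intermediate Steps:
E(Y, R) = -18*Y (E(Y, R) = (2*Y)*(-9) = -18*Y)
1/(E(37, v) + 1/(-170622 - 19834)) = 1/(-18*37 + 1/(-170622 - 19834)) = 1/(-666 + 1/(-190456)) = 1/(-666 - 1/190456) = 1/(-126843697/190456) = -190456/126843697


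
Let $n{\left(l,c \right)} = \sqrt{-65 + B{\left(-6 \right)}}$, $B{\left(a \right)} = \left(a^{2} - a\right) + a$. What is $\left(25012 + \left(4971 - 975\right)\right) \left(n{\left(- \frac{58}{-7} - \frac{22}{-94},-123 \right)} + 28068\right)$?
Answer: $814196544 + 29008 i \sqrt{29} \approx 8.142 \cdot 10^{8} + 1.5621 \cdot 10^{5} i$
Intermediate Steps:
$B{\left(a \right)} = a^{2}$
$n{\left(l,c \right)} = i \sqrt{29}$ ($n{\left(l,c \right)} = \sqrt{-65 + \left(-6\right)^{2}} = \sqrt{-65 + 36} = \sqrt{-29} = i \sqrt{29}$)
$\left(25012 + \left(4971 - 975\right)\right) \left(n{\left(- \frac{58}{-7} - \frac{22}{-94},-123 \right)} + 28068\right) = \left(25012 + \left(4971 - 975\right)\right) \left(i \sqrt{29} + 28068\right) = \left(25012 + \left(4971 - 975\right)\right) \left(28068 + i \sqrt{29}\right) = \left(25012 + 3996\right) \left(28068 + i \sqrt{29}\right) = 29008 \left(28068 + i \sqrt{29}\right) = 814196544 + 29008 i \sqrt{29}$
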